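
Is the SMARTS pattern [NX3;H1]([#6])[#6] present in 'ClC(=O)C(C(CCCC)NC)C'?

The pattern [NX3;H1]([#6])[#6] describes a trivalent nitrogen with one H, bonded to two carbons — a secondary amine.
The molecule carries an N-methylamino group (-NHCH3), whose atoms satisfy every constraint of the query, so the pattern matches.

Yes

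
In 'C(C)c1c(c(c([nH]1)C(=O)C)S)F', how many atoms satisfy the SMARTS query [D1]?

5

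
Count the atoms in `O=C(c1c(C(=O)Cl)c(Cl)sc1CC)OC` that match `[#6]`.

9

Check the 15 heavy atoms by environment: 1× s (aromatic) → no; 4× c (aromatic) → match; 5× C → match; 2× Cl → no; 3× O → no.
Summing the matching environments: 4 + 5 = 9 matching atoms.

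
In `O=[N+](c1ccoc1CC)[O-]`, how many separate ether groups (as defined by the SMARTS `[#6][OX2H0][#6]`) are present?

[#6][OX2H0][#6] is the SMARTS for an ether: an aliphatic oxygen bridging two carbons with no H on the oxygen.
No fragment in the molecule satisfies every constraint, giving 0 matches.

0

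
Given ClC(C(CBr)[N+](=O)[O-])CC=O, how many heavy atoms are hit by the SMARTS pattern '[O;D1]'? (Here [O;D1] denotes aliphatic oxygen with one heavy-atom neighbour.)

3

The query [O;D1] means: aliphatic oxygen bonded to exactly one heavy atom.
Check the 11 heavy atoms by environment: 3× C (D2) → no; 2× C (D3) → no; 1× Br (D1) → no; 1× Cl (D1) → no; 1× N (charge +1, D3) → no; 1× O (charge -1, D1) → match; 2× O (D1) → match.
Summing the matching environments: 1 + 2 = 3 matching atoms.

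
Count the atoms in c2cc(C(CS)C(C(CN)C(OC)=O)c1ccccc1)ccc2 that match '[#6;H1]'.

Check the 23 heavy atoms by environment: 2× C (H2) → no; 3× C (H1) → match; 1× N (H2) → no; 2× c (aromatic, H0) → no; 10× c (aromatic, H1) → match; 1× C (H0) → no; 2× O (H0) → no; 1× C (H3) → no; 1× S (H1) → no.
Summing the matching environments: 3 + 10 = 13 matching atoms.

13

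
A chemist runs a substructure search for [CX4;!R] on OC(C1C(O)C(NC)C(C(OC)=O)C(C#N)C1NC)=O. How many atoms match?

The query [CX4;!R] means: aliphatic carbon with four total connections, not in a ring.
Check the 20 heavy atoms by environment: 6× C (X4, in 6-ring) → no; 3× O (X2, acyclic) → no; 1× C (X2, acyclic) → no; 1× N (X1, acyclic) → no; 2× N (X3, acyclic) → no; 3× C (X4, acyclic) → match; 2× C (X3, acyclic) → no; 2× O (X1, acyclic) → no.
That gives 3 matching atoms.

3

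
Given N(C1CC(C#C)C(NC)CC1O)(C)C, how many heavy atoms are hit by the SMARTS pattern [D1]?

5

The query [D1] means: atom with exactly one heavy-atom neighbour (degree 1).
Check the 14 heavy atoms by environment: 3× C (D2) → no; 4× C (D3) → no; 1× N (D2) → no; 4× C (D1) → match; 1× O (D1) → match; 1× N (D3) → no.
Summing the matching environments: 4 + 1 = 5 matching atoms.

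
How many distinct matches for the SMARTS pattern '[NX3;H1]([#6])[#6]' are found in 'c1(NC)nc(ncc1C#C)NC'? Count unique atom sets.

[NX3;H1]([#6])[#6] is the SMARTS for a secondary amine: a trivalent nitrogen with one H, bonded to two carbons.
The molecule carries 2 separate instances of an N-methylamino group (-NHCH3) meeting every constraint; each maps to a distinct set of atoms, giving 2 matches.

2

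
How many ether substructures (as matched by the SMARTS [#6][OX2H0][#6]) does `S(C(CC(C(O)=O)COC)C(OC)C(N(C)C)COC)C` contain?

[#6][OX2H0][#6] is the SMARTS for an ether: an aliphatic oxygen bridging two carbons with no H on the oxygen.
The molecule carries 3 separate instances of a methoxy ether (-OCH3) meeting every constraint; each maps to a distinct set of atoms, giving 3 matches.

3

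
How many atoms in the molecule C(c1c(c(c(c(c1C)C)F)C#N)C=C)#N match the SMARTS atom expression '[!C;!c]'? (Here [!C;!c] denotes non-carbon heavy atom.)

The query [!C;!c] means: neither aliphatic nor aromatic carbon — same as [!#6].
Check the 15 heavy atoms by environment: 6× c (aromatic) → no; 6× C → no; 1× F → match; 2× N → match.
Summing the matching environments: 1 + 2 = 3 matching atoms.

3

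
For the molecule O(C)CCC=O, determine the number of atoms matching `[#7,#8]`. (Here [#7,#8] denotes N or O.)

2

The query [#7,#8] means: nitrogen or oxygen (comma = OR).
Check the 6 heavy atoms by environment: 4× C → no; 2× O → match.
That gives 2 matching atoms.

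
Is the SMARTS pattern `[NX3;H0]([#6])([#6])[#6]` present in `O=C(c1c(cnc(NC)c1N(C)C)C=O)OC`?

Yes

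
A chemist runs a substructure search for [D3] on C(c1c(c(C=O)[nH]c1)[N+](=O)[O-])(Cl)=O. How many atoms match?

5

The query [D3] means: atom with exactly three heavy-atom neighbours.
Check the 13 heavy atoms by environment: 1× n (aromatic, D2) → no; 3× c (aromatic, D3) → match; 1× c (aromatic, D2) → no; 1× C (D2) → no; 3× O (D1) → no; 1× N (charge +1, D3) → match; 1× O (charge -1, D1) → no; 1× C (D3) → match; 1× Cl (D1) → no.
Summing the matching environments: 3 + 1 + 1 = 5 matching atoms.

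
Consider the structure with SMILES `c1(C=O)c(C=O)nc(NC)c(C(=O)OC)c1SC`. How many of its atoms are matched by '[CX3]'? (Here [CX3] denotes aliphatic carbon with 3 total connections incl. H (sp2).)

Check the 18 heavy atoms by environment: 1× n (aromatic, X2) → no; 5× c (aromatic, X3) → no; 1× N (X3) → no; 3× C (X4) → no; 3× C (X3) → match; 3× O (X1) → no; 1× S (X2) → no; 1× O (X2) → no.
That gives 3 matching atoms.

3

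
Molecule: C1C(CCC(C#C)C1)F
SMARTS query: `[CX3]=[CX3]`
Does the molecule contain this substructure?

No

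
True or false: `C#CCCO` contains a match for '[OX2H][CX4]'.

True

The pattern [OX2H][CX4] describes a hydroxyl oxygen bound to an sp3 (X4) carbon — an aliphatic alcohol.
The molecule carries a hydroxyl group (-OH), whose atoms satisfy every constraint of the query, so the pattern matches.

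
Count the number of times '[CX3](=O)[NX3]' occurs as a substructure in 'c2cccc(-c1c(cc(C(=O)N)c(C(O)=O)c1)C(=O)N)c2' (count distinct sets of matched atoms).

2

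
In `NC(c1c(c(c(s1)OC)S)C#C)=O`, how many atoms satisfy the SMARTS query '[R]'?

5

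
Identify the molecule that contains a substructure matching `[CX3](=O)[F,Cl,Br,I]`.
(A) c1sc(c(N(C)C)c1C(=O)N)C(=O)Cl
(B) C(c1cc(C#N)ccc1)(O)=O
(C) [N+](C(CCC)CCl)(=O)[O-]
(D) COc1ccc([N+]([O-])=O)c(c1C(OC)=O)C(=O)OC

A

[CX3](=O)[F,Cl,Br,I] describes a carbonyl carbon bonded to a halogen (an acyl halide).
(A) contains an acyl chloride (-C(=O)Cl), which satisfies every atom and bond constraint.
(B) has a carboxylic acid group (-C(=O)OH) but the carbonyl is bonded to -OH, not to a halogen.
(C) has a chloro substituent but the Cl is not on a carbonyl carbon.
(D) has a methyl-ester group (-C(=O)OCH3) but the carbonyl is bonded to -O-C, not to a halogen.
So the answer is (A).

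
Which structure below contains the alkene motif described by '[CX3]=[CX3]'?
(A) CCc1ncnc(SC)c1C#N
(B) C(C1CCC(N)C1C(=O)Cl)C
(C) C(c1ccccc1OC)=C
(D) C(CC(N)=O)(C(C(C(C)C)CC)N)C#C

[CX3]=[CX3] describes a non-aromatic C=C double bond between two sp2 carbons (an alkene).
(A) has an ethyl group (-CH2CH3) but its C-C bond is a single bond between CX4 carbons, not CX3=CX3.
(B) has an ethyl group (-CH2CH3) but its C-C bond is a single bond between CX4 carbons, not CX3=CX3.
(C) contains a vinyl group (-CH=CH2), which satisfies every atom and bond constraint.
(D) has an ethynyl group (-C#CH) but the C-C bond is a triple bond, not a double bond.
So the answer is (C).

C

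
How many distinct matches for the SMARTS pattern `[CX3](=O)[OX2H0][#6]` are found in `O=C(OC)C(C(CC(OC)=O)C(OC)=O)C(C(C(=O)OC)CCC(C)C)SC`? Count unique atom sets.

4

[CX3](=O)[OX2H0][#6] is the SMARTS for an ester: a carbonyl carbon bonded to an oxygen that is itself bonded to carbon (no H on that O).
The molecule carries 4 separate instances of a methyl-ester group (-C(=O)OCH3) meeting every constraint; each maps to a distinct set of atoms, giving 4 matches.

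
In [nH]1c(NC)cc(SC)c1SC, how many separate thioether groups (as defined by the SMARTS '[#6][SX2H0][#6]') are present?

[#6][SX2H0][#6] is the SMARTS for a thioether: an aliphatic sulfur bridging two carbons with no H on the sulfur.
The molecule carries 2 separate instances of a methylthio ether (-SCH3) meeting every constraint; each maps to a distinct set of atoms, giving 2 matches.

2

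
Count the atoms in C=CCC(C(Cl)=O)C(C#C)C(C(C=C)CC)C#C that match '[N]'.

0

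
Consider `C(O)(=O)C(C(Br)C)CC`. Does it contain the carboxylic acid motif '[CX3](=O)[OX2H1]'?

Yes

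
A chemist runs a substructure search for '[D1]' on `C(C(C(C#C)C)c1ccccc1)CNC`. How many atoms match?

The query [D1] means: atom with exactly one heavy-atom neighbour (degree 1).
Check the 15 heavy atoms by environment: 3× C (D1) → match; 2× C (D3) → no; 3× C (D2) → no; 1× c (aromatic, D3) → no; 5× c (aromatic, D2) → no; 1× N (D2) → no.
That gives 3 matching atoms.

3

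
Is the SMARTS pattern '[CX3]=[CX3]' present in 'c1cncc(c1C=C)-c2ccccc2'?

The pattern [CX3]=[CX3] describes a non-aromatic C=C double bond between two sp2 carbons — an alkene.
The molecule carries a vinyl group (-CH=CH2), whose atoms satisfy every constraint of the query, so the pattern matches.

Yes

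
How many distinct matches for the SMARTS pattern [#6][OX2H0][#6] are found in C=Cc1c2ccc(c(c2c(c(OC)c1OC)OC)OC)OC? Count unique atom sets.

[#6][OX2H0][#6] is the SMARTS for an ether: an aliphatic oxygen bridging two carbons with no H on the oxygen.
The molecule carries 5 separate instances of a methoxy ether (-OCH3) meeting every constraint; each maps to a distinct set of atoms, giving 5 matches.

5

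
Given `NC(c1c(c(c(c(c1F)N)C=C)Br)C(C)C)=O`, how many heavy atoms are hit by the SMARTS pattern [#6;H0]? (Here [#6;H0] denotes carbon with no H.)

7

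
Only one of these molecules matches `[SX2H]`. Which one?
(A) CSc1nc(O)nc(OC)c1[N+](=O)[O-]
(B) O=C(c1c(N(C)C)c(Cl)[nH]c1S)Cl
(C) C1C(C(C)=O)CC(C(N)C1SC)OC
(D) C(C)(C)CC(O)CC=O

B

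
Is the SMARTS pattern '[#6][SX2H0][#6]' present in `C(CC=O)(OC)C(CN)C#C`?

No

The pattern [#6][SX2H0][#6] describes an aliphatic sulfur bridging two carbons with no H on the sulfur — a thioether.
The closest candidate here is a methoxy ether (-OCH3), but the bridging atom is O, not S. No other fragment satisfies the full query, so there is no match.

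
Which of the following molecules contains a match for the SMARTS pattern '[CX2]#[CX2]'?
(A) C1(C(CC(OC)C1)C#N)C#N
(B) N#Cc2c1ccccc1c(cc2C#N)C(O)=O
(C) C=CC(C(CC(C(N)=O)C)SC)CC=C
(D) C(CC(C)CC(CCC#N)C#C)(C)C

D

[CX2]#[CX2] describes a carbon-carbon triple bond (an alkyne).
(A) has a nitrile (-C#N) but the triple bond is C#N, not C#C.
(B) has a nitrile (-C#N) but the triple bond is C#N, not C#C.
(C) has a vinyl group (-CH=CH2) but the C=C is a double bond; both carbons are CX3, not CX2.
(D) contains an ethynyl group (-C#CH), which satisfies every atom and bond constraint.
So the answer is (D).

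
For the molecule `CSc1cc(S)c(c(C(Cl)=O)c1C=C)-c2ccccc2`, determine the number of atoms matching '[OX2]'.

0

The query [OX2] means: aliphatic oxygen with two total connections — ether, hydroxyl, or ester single-bond O.
Check the 20 heavy atoms by environment: 12× c (aromatic, X3) → no; 2× S (X2) → no; 1× C (X4) → no; 3× C (X3) → no; 1× O (X1) → no; 1× Cl (X1) → no.
No environment satisfies the query, so 0 matching atoms.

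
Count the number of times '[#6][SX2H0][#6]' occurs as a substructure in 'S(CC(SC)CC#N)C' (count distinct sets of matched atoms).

2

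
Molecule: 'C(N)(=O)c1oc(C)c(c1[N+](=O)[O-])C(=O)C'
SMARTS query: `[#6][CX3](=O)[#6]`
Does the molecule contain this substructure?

The pattern [#6][CX3](=O)[#6] describes a carbonyl carbon (no H) flanked by two carbons — a ketone.
The molecule carries an acetyl/ketone group (-C(=O)CH3), whose atoms satisfy every constraint of the query, so the pattern matches.

Yes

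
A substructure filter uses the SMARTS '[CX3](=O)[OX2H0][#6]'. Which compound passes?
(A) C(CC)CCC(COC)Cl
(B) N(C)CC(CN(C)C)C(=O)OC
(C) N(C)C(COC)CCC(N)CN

[CX3](=O)[OX2H0][#6] describes a carbonyl carbon bonded to an oxygen that is itself bonded to carbon (no H on that O) (an ester).
(A) has a methoxy ether (-OCH3) but the ether oxygen is not adjacent to a C=O carbon.
(B) contains a methyl-ester group (-C(=O)OCH3), which satisfies every atom and bond constraint.
(C) has a methoxy ether (-OCH3) but the ether oxygen is not adjacent to a C=O carbon.
So the answer is (B).

B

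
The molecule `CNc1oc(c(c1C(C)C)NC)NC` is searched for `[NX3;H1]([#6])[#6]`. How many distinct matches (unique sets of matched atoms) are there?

3

[NX3;H1]([#6])[#6] is the SMARTS for a secondary amine: a trivalent nitrogen with one H, bonded to two carbons.
The molecule carries 3 separate instances of an N-methylamino group (-NHCH3) meeting every constraint; each maps to a distinct set of atoms, giving 3 matches.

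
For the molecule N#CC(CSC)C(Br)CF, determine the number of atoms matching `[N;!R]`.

The query [N;!R] means: aliphatic nitrogen not in a ring.
Check the 10 heavy atoms by environment: 6× C (acyclic) → no; 1× F (acyclic) → no; 1× S (acyclic) → no; 1× N (acyclic) → match; 1× Br (acyclic) → no.
That gives 1 matching atom.

1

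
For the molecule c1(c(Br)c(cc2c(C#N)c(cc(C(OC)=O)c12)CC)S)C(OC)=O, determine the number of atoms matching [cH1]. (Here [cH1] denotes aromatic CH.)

2

Check the 24 heavy atoms by environment: 8× c (aromatic, H0) → no; 2× c (aromatic, H1) → match; 3× C (H0) → no; 4× O (H0) → no; 3× C (H3) → no; 1× C (H2) → no; 1× S (H1) → no; 1× N (H0) → no; 1× Br (H0) → no.
That gives 2 matching atoms.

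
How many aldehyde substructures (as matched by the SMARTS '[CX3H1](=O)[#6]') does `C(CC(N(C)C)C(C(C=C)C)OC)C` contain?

[CX3H1](=O)[#6] is the SMARTS for an aldehyde: an sp2 carbon with one H, double-bonded to O and single-bonded to carbon.
No fragment in the molecule satisfies every constraint, giving 0 matches.

0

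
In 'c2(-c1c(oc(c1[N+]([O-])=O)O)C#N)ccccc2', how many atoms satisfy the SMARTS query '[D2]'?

7

The query [D2] means: atom with exactly two heavy-atom neighbours.
Check the 17 heavy atoms by environment: 1× o (aromatic, D2) → match; 5× c (aromatic, D3) → no; 1× N (charge +1, D3) → no; 1× O (charge -1, D1) → no; 2× O (D1) → no; 1× C (D2) → match; 1× N (D1) → no; 5× c (aromatic, D2) → match.
Summing the matching environments: 1 + 1 + 5 = 7 matching atoms.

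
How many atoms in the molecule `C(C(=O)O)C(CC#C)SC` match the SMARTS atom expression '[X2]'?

The query [X2] means: any atom with exactly two total connections (bonds + H).
Check the 10 heavy atoms by environment: 4× C (X4) → no; 1× S (X2) → match; 1× C (X3) → no; 1× O (X1) → no; 1× O (X2) → match; 2× C (X2) → match.
Summing the matching environments: 1 + 1 + 2 = 4 matching atoms.

4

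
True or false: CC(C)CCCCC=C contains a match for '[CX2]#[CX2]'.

False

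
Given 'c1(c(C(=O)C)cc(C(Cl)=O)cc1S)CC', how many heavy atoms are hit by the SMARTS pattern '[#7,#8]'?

2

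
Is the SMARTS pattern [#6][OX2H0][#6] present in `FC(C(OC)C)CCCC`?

The pattern [#6][OX2H0][#6] describes an aliphatic oxygen bridging two carbons with no H on the oxygen — an ether.
The molecule carries a methoxy ether (-OCH3), whose atoms satisfy every constraint of the query, so the pattern matches.

Yes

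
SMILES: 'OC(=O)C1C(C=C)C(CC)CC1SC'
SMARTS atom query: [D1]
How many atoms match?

The query [D1] means: atom with exactly one heavy-atom neighbour (degree 1).
Check the 14 heavy atoms by environment: 5× C (D3) → no; 3× C (D2) → no; 1× S (D2) → no; 3× C (D1) → match; 2× O (D1) → match.
Summing the matching environments: 3 + 2 = 5 matching atoms.

5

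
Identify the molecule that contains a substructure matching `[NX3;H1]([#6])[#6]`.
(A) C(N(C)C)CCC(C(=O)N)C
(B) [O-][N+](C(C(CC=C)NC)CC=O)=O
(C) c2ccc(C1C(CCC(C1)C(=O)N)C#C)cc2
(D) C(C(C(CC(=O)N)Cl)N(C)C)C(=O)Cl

B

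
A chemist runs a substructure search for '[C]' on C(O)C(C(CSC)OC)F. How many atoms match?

6

Check the 10 heavy atoms by environment: 6× C → match; 2× O → no; 1× S → no; 1× F → no.
That gives 6 matching atoms.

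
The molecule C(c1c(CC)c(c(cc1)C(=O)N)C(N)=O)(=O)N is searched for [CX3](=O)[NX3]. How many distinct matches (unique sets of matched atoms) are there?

[CX3](=O)[NX3] is the SMARTS for an amide: a carbonyl carbon bonded to a trivalent nitrogen.
The molecule carries 3 separate instances of a primary amide (-C(=O)NH2) meeting every constraint; each maps to a distinct set of atoms, giving 3 matches.

3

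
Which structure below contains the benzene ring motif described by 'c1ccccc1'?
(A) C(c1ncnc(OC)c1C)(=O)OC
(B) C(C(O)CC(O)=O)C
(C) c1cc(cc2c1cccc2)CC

C

c1ccccc1 describes six aromatic carbons in a ring (a benzene ring).
(A) has a methyl group (-CH3) but no six-membered all-carbon aromatic ring is present.
(B) has a methyl group (-CH3) but no six-membered all-carbon aromatic ring is present.
(C) contains the required atom environment, so the pattern matches.
So the answer is (C).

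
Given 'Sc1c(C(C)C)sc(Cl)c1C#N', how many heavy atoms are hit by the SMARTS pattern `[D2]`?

2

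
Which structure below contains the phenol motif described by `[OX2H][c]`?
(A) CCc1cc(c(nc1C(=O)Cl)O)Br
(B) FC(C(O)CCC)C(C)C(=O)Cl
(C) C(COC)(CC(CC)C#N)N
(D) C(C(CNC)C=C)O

A

[OX2H][c] describes a hydroxyl oxygen attached to an aromatic carbon (a phenol).
(A) contains a hydroxyl group (-OH), which satisfies every atom and bond constraint.
(B) has a hydroxyl group (-OH) but the -OH is on an aliphatic carbon, not an aromatic c.
(C) has a methoxy ether (-OCH3) but the oxygen has H0, not H1.
(D) has a hydroxyl group (-OH) but the -OH is on an aliphatic carbon, not an aromatic c.
So the answer is (A).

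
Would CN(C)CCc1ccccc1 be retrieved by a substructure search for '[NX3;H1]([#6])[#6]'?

No

The pattern [NX3;H1]([#6])[#6] describes a trivalent nitrogen with one H, bonded to two carbons — a secondary amine.
The closest candidate here is a dimethylamino group (-N(CH3)2), but the nitrogen has H0, not H1. No other fragment satisfies the full query, so there is no match.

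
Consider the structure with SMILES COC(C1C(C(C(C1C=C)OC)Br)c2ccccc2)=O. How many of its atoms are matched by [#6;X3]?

The query [#6;X3] means: any carbon (aromatic or not) with three total connections.
Check the 20 heavy atoms by environment: 7× C (X4) → no; 2× O (X2) → no; 3× C (X3) → match; 1× O (X1) → no; 6× c (aromatic, X3) → match; 1× Br (X1) → no.
Summing the matching environments: 3 + 6 = 9 matching atoms.

9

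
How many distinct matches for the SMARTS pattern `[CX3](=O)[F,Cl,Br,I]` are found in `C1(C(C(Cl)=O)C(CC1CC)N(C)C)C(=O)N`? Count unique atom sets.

1

[CX3](=O)[F,Cl,Br,I] is the SMARTS for an acyl halide: a carbonyl carbon bonded to a halogen.
Exactly one fragment in the molecule meets all constraints, giving 1 match.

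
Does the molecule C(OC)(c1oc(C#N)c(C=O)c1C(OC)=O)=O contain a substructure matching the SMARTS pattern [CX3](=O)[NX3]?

The pattern [CX3](=O)[NX3] describes a carbonyl carbon bonded to a trivalent nitrogen — an amide.
The closest candidate here is a methyl-ester group (-C(=O)OCH3), but the carbonyl is bonded to O, not to an NX3 nitrogen. No other fragment satisfies the full query, so there is no match.

No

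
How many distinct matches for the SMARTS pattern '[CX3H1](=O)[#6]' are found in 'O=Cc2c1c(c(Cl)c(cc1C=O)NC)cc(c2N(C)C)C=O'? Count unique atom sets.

3

[CX3H1](=O)[#6] is the SMARTS for an aldehyde: an sp2 carbon with one H, double-bonded to O and single-bonded to carbon.
The molecule carries 3 separate instances of an aldehyde (-CHO) meeting every constraint; each maps to a distinct set of atoms, giving 3 matches.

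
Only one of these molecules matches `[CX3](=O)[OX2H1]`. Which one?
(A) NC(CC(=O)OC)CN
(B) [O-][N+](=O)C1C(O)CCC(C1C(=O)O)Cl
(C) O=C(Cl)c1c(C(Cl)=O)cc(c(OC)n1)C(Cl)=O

B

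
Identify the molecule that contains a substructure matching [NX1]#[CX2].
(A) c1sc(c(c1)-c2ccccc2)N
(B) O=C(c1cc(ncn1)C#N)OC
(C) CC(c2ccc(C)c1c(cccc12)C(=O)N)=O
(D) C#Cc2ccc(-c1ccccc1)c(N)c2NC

B

[NX1]#[CX2] describes a nitrogen triple-bonded to a two-connected carbon (a nitrile).
(A) has a primary amino group (-NH2) but the nitrogen is NX3 (three connections), not NX1 triple-bonded.
(B) contains a nitrile (-C#N), which satisfies every atom and bond constraint.
(C) has a primary amide (-C(=O)NH2) but the nitrogen is NX3, not NX1.
(D) has a primary amino group (-NH2) but the nitrogen is NX3 (three connections), not NX1 triple-bonded.
So the answer is (B).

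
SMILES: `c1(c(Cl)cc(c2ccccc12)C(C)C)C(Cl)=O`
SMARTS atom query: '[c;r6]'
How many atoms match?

The query [c;r6] means: aromatic carbon that belongs to a six-membered ring.
Check the 17 heavy atoms by environment: 10× c (aromatic, in 6-ring) → match; 2× Cl (acyclic) → no; 4× C (acyclic) → no; 1× O (acyclic) → no.
That gives 10 matching atoms.

10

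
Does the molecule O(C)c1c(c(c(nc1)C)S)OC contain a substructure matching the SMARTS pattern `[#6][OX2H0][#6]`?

The pattern [#6][OX2H0][#6] describes an aliphatic oxygen bridging two carbons with no H on the oxygen — an ether.
The molecule carries a methoxy ether (-OCH3), whose atoms satisfy every constraint of the query, so the pattern matches.

Yes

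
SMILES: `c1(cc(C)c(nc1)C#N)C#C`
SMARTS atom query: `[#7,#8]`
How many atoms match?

2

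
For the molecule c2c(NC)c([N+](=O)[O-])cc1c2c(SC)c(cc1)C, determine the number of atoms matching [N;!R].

2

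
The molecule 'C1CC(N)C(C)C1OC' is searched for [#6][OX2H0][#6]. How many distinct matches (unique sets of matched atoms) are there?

1

[#6][OX2H0][#6] is the SMARTS for an ether: an aliphatic oxygen bridging two carbons with no H on the oxygen.
Exactly one fragment in the molecule meets all constraints, giving 1 match.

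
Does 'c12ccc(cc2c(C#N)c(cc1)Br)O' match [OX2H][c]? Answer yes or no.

The pattern [OX2H][c] describes a hydroxyl oxygen attached to an aromatic carbon — a phenol.
The molecule carries a hydroxyl group (-OH), whose atoms satisfy every constraint of the query, so the pattern matches.

Yes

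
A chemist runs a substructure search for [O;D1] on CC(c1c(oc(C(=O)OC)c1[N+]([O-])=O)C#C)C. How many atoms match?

3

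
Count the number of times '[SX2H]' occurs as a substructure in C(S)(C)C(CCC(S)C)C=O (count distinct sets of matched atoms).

[SX2H] is the SMARTS for a thiol: an aliphatic sulfur with two connections, one being H.
The molecule carries 2 separate instances of a thiol (-SH) meeting every constraint; each maps to a distinct set of atoms, giving 2 matches.

2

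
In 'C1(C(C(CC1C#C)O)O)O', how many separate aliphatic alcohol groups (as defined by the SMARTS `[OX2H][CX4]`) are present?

3

[OX2H][CX4] is the SMARTS for an aliphatic alcohol: a hydroxyl oxygen bound to an sp3 (X4) carbon.
The molecule carries 3 separate instances of a hydroxyl group (-OH) meeting every constraint; each maps to a distinct set of atoms, giving 3 matches.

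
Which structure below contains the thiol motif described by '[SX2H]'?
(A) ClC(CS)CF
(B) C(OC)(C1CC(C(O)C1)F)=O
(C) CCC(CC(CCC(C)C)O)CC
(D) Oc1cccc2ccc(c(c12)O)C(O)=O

A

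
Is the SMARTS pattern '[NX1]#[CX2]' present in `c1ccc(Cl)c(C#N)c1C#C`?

Yes

The pattern [NX1]#[CX2] describes a nitrogen triple-bonded to a two-connected carbon — a nitrile.
The molecule carries a nitrile (-C#N), whose atoms satisfy every constraint of the query, so the pattern matches.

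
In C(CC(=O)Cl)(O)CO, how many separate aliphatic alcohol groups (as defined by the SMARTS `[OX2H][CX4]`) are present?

[OX2H][CX4] is the SMARTS for an aliphatic alcohol: a hydroxyl oxygen bound to an sp3 (X4) carbon.
The molecule carries 2 separate instances of a hydroxyl group (-OH) meeting every constraint; each maps to a distinct set of atoms, giving 2 matches.

2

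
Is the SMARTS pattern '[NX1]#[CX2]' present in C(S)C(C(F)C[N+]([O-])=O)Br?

No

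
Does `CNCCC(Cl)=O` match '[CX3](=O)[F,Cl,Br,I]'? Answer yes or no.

Yes

The pattern [CX3](=O)[F,Cl,Br,I] describes a carbonyl carbon bonded to a halogen — an acyl halide.
The molecule carries an acyl chloride (-C(=O)Cl), whose atoms satisfy every constraint of the query, so the pattern matches.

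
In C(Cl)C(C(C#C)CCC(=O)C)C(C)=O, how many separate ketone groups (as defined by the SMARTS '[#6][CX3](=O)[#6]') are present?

2

[#6][CX3](=O)[#6] is the SMARTS for a ketone: a carbonyl carbon (no H) flanked by two carbons.
The molecule carries 2 separate instances of an acetyl/ketone group (-C(=O)CH3) meeting every constraint; each maps to a distinct set of atoms, giving 2 matches.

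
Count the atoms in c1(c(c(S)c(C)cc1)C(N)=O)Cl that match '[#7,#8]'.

2

Check the 12 heavy atoms by environment: 6× c (aromatic) → no; 1× S → no; 2× C → no; 1× O → match; 1× N → match; 1× Cl → no.
Summing the matching environments: 1 + 1 = 2 matching atoms.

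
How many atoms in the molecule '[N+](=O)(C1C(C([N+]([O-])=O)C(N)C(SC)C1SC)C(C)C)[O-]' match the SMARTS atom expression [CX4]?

Check the 20 heavy atoms by environment: 11× C (X4) → match; 2× S (X2) → no; 2× N (charge +1, X3) → no; 2× O (charge -1, X1) → no; 2× O (X1) → no; 1× N (X3) → no.
That gives 11 matching atoms.

11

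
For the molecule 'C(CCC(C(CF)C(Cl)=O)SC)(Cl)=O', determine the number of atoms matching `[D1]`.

6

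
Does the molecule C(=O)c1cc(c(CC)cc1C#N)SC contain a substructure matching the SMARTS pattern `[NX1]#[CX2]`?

The pattern [NX1]#[CX2] describes a nitrogen triple-bonded to a two-connected carbon — a nitrile.
The molecule carries a nitrile (-C#N), whose atoms satisfy every constraint of the query, so the pattern matches.

Yes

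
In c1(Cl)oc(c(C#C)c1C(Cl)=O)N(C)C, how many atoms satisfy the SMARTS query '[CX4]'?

2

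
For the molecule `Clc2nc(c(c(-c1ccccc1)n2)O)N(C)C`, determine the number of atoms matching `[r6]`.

12

Check the 17 heavy atoms by environment: 2× n (aromatic, in 6-ring) → match; 10× c (aromatic, in 6-ring) → match; 1× N (acyclic) → no; 2× C (acyclic) → no; 1× Cl (acyclic) → no; 1× O (acyclic) → no.
Summing the matching environments: 2 + 10 = 12 matching atoms.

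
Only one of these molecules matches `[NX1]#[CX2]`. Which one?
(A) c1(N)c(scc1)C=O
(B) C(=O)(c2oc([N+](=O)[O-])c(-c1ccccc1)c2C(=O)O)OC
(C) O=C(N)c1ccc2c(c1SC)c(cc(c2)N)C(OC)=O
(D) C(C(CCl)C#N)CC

[NX1]#[CX2] describes a nitrogen triple-bonded to a two-connected carbon (a nitrile).
(A) has a primary amino group (-NH2) but the nitrogen is NX3 (three connections), not NX1 triple-bonded.
(B) has a nitro group (-[N+](=O)[O-]) but there is no C#N triple bond.
(C) has a primary amino group (-NH2) but the nitrogen is NX3 (three connections), not NX1 triple-bonded.
(D) contains a nitrile (-C#N), which satisfies every atom and bond constraint.
So the answer is (D).

D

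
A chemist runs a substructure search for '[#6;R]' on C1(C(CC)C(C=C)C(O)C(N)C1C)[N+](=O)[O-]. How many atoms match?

6

Check the 16 heavy atoms by environment: 6× C (in 6-ring) → match; 1× N (acyclic) → no; 1× N (charge +1, acyclic) → no; 1× O (charge -1, acyclic) → no; 2× O (acyclic) → no; 5× C (acyclic) → no.
That gives 6 matching atoms.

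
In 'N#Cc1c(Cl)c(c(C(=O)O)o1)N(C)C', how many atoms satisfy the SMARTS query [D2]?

2

The query [D2] means: atom with exactly two heavy-atom neighbours.
Check the 14 heavy atoms by environment: 1× o (aromatic, D2) → match; 4× c (aromatic, D3) → no; 1× C (D2) → match; 1× N (D1) → no; 1× N (D3) → no; 2× C (D1) → no; 1× Cl (D1) → no; 1× C (D3) → no; 2× O (D1) → no.
Summing the matching environments: 1 + 1 = 2 matching atoms.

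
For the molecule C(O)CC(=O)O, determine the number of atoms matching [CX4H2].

2

Check the 6 heavy atoms by environment: 2× C (H2, X4) → match; 2× O (H1, X2) → no; 1× C (H0, X3) → no; 1× O (H0, X1) → no.
That gives 2 matching atoms.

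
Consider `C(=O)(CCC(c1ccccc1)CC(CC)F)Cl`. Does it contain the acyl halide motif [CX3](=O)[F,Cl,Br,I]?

Yes

The pattern [CX3](=O)[F,Cl,Br,I] describes a carbonyl carbon bonded to a halogen — an acyl halide.
The molecule carries an acyl chloride (-C(=O)Cl), whose atoms satisfy every constraint of the query, so the pattern matches.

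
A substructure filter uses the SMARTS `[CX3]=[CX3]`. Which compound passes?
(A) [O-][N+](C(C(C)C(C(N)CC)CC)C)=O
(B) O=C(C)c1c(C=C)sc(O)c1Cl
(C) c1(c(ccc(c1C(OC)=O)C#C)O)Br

B

[CX3]=[CX3] describes a non-aromatic C=C double bond between two sp2 carbons (an alkene).
(A) has an ethyl group (-CH2CH3) but its C-C bond is a single bond between CX4 carbons, not CX3=CX3.
(B) contains a vinyl group (-CH=CH2), which satisfies every atom and bond constraint.
(C) has an ethynyl group (-C#CH) but the C-C bond is a triple bond, not a double bond.
So the answer is (B).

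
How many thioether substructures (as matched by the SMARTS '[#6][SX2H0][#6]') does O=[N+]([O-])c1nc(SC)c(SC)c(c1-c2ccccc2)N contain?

2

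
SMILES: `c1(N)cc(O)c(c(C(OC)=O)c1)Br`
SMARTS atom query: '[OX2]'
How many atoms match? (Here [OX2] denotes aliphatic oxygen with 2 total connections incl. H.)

The query [OX2] means: aliphatic oxygen with two total connections — ether, hydroxyl, or ester single-bond O.
Check the 13 heavy atoms by environment: 6× c (aromatic, X3) → no; 2× O (X2) → match; 1× C (X3) → no; 1× O (X1) → no; 1× C (X4) → no; 1× Br (X1) → no; 1× N (X3) → no.
That gives 2 matching atoms.

2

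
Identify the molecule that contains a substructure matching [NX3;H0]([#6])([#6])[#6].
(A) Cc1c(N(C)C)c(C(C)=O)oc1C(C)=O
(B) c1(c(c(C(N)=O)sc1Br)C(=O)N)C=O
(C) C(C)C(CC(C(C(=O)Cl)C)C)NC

A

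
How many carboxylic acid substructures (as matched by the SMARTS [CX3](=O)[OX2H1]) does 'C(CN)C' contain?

0

[CX3](=O)[OX2H1] is the SMARTS for a carboxylic acid: an sp2 carbon double-bonded to O and single-bonded to an -OH oxygen.
No fragment in the molecule satisfies every constraint, giving 0 matches.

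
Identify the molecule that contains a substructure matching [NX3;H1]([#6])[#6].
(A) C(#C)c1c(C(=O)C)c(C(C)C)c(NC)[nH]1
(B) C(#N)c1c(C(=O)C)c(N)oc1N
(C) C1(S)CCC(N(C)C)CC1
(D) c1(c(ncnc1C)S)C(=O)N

A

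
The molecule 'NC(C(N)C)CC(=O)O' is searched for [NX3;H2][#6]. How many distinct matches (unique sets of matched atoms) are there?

2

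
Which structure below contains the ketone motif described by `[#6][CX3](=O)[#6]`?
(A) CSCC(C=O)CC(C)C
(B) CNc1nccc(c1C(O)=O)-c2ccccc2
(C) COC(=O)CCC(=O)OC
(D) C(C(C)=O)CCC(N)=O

[#6][CX3](=O)[#6] describes a carbonyl carbon (no H) flanked by two carbons (a ketone).
(A) has an aldehyde (-CHO) but the carbonyl carbon has H1, so it is not flanked by two carbons.
(B) has a carboxylic acid group (-C(=O)OH) but one neighbour of the carbonyl carbon is O, not C.
(C) has a methyl-ester group (-C(=O)OCH3) but one neighbour of the carbonyl carbon is O, not C.
(D) contains an acetyl/ketone group (-C(=O)CH3), which satisfies every atom and bond constraint.
So the answer is (D).

D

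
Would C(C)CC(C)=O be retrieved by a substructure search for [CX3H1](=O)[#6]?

No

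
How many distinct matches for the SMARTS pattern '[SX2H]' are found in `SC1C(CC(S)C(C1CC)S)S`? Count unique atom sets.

4

[SX2H] is the SMARTS for a thiol: an aliphatic sulfur with two connections, one being H.
The molecule carries 4 separate instances of a thiol (-SH) meeting every constraint; each maps to a distinct set of atoms, giving 4 matches.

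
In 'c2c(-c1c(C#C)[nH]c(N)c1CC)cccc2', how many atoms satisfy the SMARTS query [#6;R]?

10

The query [#6;R] means: carbon that is part of a ring.
Check the 16 heavy atoms by environment: 1× n (aromatic, in 5-ring) → no; 4× c (aromatic, in 5-ring) → match; 1× N (acyclic) → no; 6× c (aromatic, in 6-ring) → match; 4× C (acyclic) → no.
Summing the matching environments: 4 + 6 = 10 matching atoms.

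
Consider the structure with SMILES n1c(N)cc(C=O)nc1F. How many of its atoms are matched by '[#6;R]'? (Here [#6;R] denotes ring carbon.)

4

Check the 10 heavy atoms by environment: 2× n (aromatic, in 6-ring) → no; 4× c (aromatic, in 6-ring) → match; 1× C (acyclic) → no; 1× O (acyclic) → no; 1× F (acyclic) → no; 1× N (acyclic) → no.
That gives 4 matching atoms.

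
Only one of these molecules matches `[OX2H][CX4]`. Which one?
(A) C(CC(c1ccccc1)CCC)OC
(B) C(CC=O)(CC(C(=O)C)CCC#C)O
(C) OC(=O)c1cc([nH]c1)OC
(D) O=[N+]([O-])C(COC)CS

B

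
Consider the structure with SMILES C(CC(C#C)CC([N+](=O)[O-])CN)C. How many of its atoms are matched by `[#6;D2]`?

5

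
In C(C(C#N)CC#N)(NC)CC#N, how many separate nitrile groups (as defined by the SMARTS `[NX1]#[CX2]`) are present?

3

[NX1]#[CX2] is the SMARTS for a nitrile: a nitrogen triple-bonded to a two-connected carbon.
The molecule carries 3 separate instances of a nitrile (-C#N) meeting every constraint; each maps to a distinct set of atoms, giving 3 matches.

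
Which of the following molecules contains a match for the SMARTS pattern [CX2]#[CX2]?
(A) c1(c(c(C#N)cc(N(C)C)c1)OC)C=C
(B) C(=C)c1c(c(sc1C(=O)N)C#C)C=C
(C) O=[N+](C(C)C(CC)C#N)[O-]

B

[CX2]#[CX2] describes a carbon-carbon triple bond (an alkyne).
(A) has a vinyl group (-CH=CH2) but the C=C is a double bond; both carbons are CX3, not CX2.
(B) contains an ethynyl group (-C#CH), which satisfies every atom and bond constraint.
(C) has a nitrile (-C#N) but the triple bond is C#N, not C#C.
So the answer is (B).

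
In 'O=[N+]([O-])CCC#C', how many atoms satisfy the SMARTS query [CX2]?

Check the 7 heavy atoms by environment: 2× C (X4) → no; 2× C (X2) → match; 1× N (charge +1, X3) → no; 1× O (charge -1, X1) → no; 1× O (X1) → no.
That gives 2 matching atoms.

2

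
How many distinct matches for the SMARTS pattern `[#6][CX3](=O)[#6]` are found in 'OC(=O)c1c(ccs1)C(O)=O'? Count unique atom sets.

0

[#6][CX3](=O)[#6] is the SMARTS for a ketone: a carbonyl carbon (no H) flanked by two carbons.
The molecule has a carboxylic acid group (-C(=O)OH), but one neighbour of the carbonyl carbon is O, not C; nothing else fits, so there are 0 matches.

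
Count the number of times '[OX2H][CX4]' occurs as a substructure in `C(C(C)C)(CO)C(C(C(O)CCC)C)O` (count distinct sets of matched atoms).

3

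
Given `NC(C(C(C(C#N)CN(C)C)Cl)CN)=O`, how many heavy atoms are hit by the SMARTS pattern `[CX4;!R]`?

7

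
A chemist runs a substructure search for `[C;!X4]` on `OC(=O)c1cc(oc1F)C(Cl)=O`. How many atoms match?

2

The query [C;!X4] means: aliphatic carbon that does not have four total connections.
Check the 12 heavy atoms by environment: 1× o (aromatic, X2) → no; 4× c (aromatic, X3) → no; 2× C (X3) → match; 2× O (X1) → no; 1× O (X2) → no; 1× F (X1) → no; 1× Cl (X1) → no.
That gives 2 matching atoms.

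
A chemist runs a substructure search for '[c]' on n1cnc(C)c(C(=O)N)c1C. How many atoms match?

Check the 11 heavy atoms by environment: 2× n (aromatic) → no; 4× c (aromatic) → match; 3× C → no; 1× O → no; 1× N → no.
That gives 4 matching atoms.

4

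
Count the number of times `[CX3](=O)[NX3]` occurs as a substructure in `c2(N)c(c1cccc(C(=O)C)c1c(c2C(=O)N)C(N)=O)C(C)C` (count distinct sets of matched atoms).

2

[CX3](=O)[NX3] is the SMARTS for an amide: a carbonyl carbon bonded to a trivalent nitrogen.
The molecule carries 2 separate instances of a primary amide (-C(=O)NH2) meeting every constraint; each maps to a distinct set of atoms, giving 2 matches.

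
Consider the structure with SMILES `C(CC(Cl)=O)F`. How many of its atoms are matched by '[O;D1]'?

1

The query [O;D1] means: aliphatic oxygen bonded to exactly one heavy atom.
Check the 6 heavy atoms by environment: 2× C (D2) → no; 1× C (D3) → no; 1× O (D1) → match; 1× Cl (D1) → no; 1× F (D1) → no.
That gives 1 matching atom.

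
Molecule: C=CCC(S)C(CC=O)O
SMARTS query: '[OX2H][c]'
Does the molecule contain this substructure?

The pattern [OX2H][c] describes a hydroxyl oxygen attached to an aromatic carbon — a phenol.
The closest candidate here is a hydroxyl group (-OH), but the -OH is on an aliphatic carbon, not an aromatic c. No other fragment satisfies the full query, so there is no match.

No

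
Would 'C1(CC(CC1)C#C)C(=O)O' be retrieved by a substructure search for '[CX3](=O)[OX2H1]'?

The pattern [CX3](=O)[OX2H1] describes an sp2 carbon double-bonded to O and single-bonded to an -OH oxygen — a carboxylic acid.
The molecule carries a carboxylic acid group (-C(=O)OH), whose atoms satisfy every constraint of the query, so the pattern matches.

Yes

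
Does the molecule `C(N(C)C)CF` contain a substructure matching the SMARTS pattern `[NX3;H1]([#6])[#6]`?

No

The pattern [NX3;H1]([#6])[#6] describes a trivalent nitrogen with one H, bonded to two carbons — a secondary amine.
The closest candidate here is a dimethylamino group (-N(CH3)2), but the nitrogen has H0, not H1. No other fragment satisfies the full query, so there is no match.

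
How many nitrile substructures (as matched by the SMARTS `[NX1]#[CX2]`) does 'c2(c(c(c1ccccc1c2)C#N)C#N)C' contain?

2

[NX1]#[CX2] is the SMARTS for a nitrile: a nitrogen triple-bonded to a two-connected carbon.
The molecule carries 2 separate instances of a nitrile (-C#N) meeting every constraint; each maps to a distinct set of atoms, giving 2 matches.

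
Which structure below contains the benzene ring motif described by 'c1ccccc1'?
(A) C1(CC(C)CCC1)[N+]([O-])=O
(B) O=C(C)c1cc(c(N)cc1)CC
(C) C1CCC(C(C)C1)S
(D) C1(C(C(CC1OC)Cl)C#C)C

B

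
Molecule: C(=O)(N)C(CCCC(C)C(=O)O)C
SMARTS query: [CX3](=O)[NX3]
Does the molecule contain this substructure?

The pattern [CX3](=O)[NX3] describes a carbonyl carbon bonded to a trivalent nitrogen — an amide.
The molecule carries a primary amide (-C(=O)NH2), whose atoms satisfy every constraint of the query, so the pattern matches.

Yes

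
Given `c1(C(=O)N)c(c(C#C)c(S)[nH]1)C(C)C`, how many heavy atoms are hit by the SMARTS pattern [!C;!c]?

Check the 14 heavy atoms by environment: 1× n (aromatic) → match; 4× c (aromatic) → no; 1× S → match; 6× C → no; 1× O → match; 1× N → match.
Summing the matching environments: 1 + 1 + 1 + 1 = 4 matching atoms.

4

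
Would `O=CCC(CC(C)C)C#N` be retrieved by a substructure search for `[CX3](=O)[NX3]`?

No

The pattern [CX3](=O)[NX3] describes a carbonyl carbon bonded to a trivalent nitrogen — an amide.
The closest candidate here is a nitrile (-C#N), but the nitrile N is NX1 (triple-bonded), not NX3. No other fragment satisfies the full query, so there is no match.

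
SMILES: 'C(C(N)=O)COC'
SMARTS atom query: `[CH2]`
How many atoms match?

The query [CH2] means: aliphatic carbon with exactly two hydrogens.
Check the 7 heavy atoms by environment: 2× C (H2) → match; 2× O (H0) → no; 1× C (H3) → no; 1× C (H0) → no; 1× N (H2) → no.
That gives 2 matching atoms.

2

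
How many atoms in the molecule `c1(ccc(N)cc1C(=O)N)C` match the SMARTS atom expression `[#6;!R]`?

2

Check the 11 heavy atoms by environment: 6× c (aromatic, in 6-ring) → no; 2× C (acyclic) → match; 1× O (acyclic) → no; 2× N (acyclic) → no.
That gives 2 matching atoms.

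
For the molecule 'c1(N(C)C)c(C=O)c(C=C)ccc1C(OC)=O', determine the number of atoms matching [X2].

1

The query [X2] means: any atom with exactly two total connections (bonds + H).
Check the 17 heavy atoms by environment: 6× c (aromatic, X3) → no; 4× C (X3) → no; 2× O (X1) → no; 1× O (X2) → match; 3× C (X4) → no; 1× N (X3) → no.
That gives 1 matching atom.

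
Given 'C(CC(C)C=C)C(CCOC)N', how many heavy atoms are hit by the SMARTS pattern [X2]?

Check the 12 heavy atoms by environment: 8× C (X4) → no; 1× O (X2) → match; 2× C (X3) → no; 1× N (X3) → no.
That gives 1 matching atom.

1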